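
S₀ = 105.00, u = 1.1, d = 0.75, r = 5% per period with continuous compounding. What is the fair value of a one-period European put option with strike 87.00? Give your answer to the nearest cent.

Risk-neutral probability p = (e^0.05 − 0.75)/(1.1 − 0.75) = 0.3013/0.3500 = 0.8608
Terminal stock prices: S_u = 115.5, S_d = 78.75
Terminal payoffs (K − S): max(-28.5, 0) = 0, max(8.25, 0) = 8.25
Node 0 (S = 105): V_0 = e^(−0.05)·[0.8608·0.0000 + 0.1392·8.2500] = 1.0926

1.09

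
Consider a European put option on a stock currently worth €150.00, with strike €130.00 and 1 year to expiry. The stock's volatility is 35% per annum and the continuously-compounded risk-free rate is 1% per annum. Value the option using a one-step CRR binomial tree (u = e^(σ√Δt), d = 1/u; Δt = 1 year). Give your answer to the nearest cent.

€13.77

CRR parameters: u = e^(σ√Δt) = e^(0.35·√1) = 1.4191, d = 1/u = 0.7047
Per-period rate: rΔt = 0.01·1 = 0.01, so R = e^0.01 = 1.0101
Risk-neutral probability p = (e^0.01 − 0.7047)/(1.4191 − 0.7047) = 0.3054/0.7144 = 0.4275
Terminal stock prices: S_u = 212.9, S_d = 105.7
Terminal payoffs (K − S): max(-82.86, 0) = 0, max(24.3, 0) = 24.3
Node 0 (S = 150): V_0 = e^(−0.01)·[0.4275·0.0000 + 0.5725·24.2968] = 13.7727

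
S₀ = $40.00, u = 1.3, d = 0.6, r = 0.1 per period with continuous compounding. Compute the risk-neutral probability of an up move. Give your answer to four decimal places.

Risk-neutral probability p = (e^0.1 − 0.6)/(1.3 − 0.6) = 0.5052/0.7000 = 0.7217

p = 0.7217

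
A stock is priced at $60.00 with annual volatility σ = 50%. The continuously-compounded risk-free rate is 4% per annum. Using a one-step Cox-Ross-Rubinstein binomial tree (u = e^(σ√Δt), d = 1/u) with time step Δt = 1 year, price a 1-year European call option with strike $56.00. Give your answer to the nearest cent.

CRR parameters: u = e^(σ√Δt) = e^(0.5·√1) = 1.6487, d = 1/u = 0.6065
Per-period rate: rΔt = 0.04·1 = 0.04, so R = e^0.04 = 1.0408
Risk-neutral probability p = (e^0.04 − 0.6065)/(1.6487 − 0.6065) = 0.4343/1.0422 = 0.4167
Terminal stock prices: S_u = 98.92, S_d = 36.39
Terminal payoffs (S − K): max(42.92, 0) = 42.92, max(-19.61, 0) = 0
Node 0 (S = 60): V_0 = e^(−0.04)·[0.4167·42.9233 + 0.5833·0.0000] = 17.1848

$17.18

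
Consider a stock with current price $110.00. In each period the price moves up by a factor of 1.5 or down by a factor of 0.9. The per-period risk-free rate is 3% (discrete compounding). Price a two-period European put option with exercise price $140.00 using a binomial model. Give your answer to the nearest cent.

$29.44

Risk-neutral probability p = (1 + 0.03 − 0.9)/(1.5 − 0.9) = 0.1300/0.6000 = 0.2167
Terminal stock prices: S_uu = 247.5, S_ud = 148.5, S_dd = 89.1
Terminal payoffs (K − S): max(-107.5, 0) = 0, max(-8.5, 0) = 0, max(50.9, 0) = 50.9
Node u (S = 165): V_u = 1/1.03·[0.2167·0.0000 + 0.7833·0.0000] = 0.0000
Node d (S = 99): V_d = 1/1.03·[0.2167·0.0000 + 0.7833·50.9000] = 38.7104
Node 0 (S = 110): V_0 = 1/1.03·[0.2167·0.0000 + 0.7833·38.7104] = 29.4399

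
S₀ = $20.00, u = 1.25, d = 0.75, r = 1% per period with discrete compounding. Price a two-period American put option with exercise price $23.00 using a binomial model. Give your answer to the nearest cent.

Risk-neutral probability p = (1 + 0.01 − 0.75)/(1.25 − 0.75) = 0.2600/0.5000 = 0.5200
Terminal stock prices: S_uu = 31.25, S_ud = 18.75, S_dd = 11.25
Terminal payoffs (K − S): max(-8.25, 0) = 0, max(4.25, 0) = 4.25, max(11.75, 0) = 11.75
Node u (S = 25): continuation = 1/1.01·[0.5200·0.0000 + 0.4800·4.2500] = 2.0198; exercise value = 0.0000 ≤ continuation, so V_u = 2.0198
Node d (S = 15): continuation = 1/1.01·[0.5200·4.2500 + 0.4800·11.7500] = 7.7723; exercise value = 8.0000 > continuation, so V_d = 8.0000 (exercise)
Node 0 (S = 20): continuation = 1/1.01·[0.5200·2.0198 + 0.4800·8.0000] = 4.8419; exercise value = 3.0000 ≤ continuation, so V_0 = 4.8419

$4.84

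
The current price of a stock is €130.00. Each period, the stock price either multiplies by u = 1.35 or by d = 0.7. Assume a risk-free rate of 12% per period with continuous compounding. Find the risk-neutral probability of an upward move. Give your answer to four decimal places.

p = 0.6577

Risk-neutral probability p = (e^0.12 − 0.7)/(1.35 − 0.7) = 0.4275/0.6500 = 0.6577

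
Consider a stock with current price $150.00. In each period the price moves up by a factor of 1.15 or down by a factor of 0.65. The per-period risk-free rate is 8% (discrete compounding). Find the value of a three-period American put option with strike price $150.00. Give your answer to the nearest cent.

Risk-neutral probability p = (1 + 0.08 − 0.65)/(1.15 − 0.65) = 0.4300/0.5000 = 0.8600
Terminal stock prices: S_uuu = 228.1, S_uud = 128.9, S_udd = 72.88, S_ddd = 41.19
Terminal payoffs (K − S): max(-78.13, 0) = 0, max(21.06, 0) = 21.06, max(77.12, 0) = 77.12, max(108.8, 0) = 108.8
Node uu (S = 198.4): continuation = 1/1.08·[0.8600·0.0000 + 0.1400·21.0563] = 2.7295; exercise value = 0.0000 ≤ continuation, so V_uu = 2.7295
Node ud (S = 112.1): continuation = 1/1.08·[0.8600·21.0563 + 0.1400·77.1187] = 26.7639; exercise value = 37.8750 > continuation, so V_ud = 37.8750 (exercise)
Node dd (S = 63.38): continuation = 1/1.08·[0.8600·77.1187 + 0.1400·108.8063] = 75.5139; exercise value = 86.6250 > continuation, so V_dd = 86.6250 (exercise)
Node u (S = 172.5): continuation = 1/1.08·[0.8600·2.7295 + 0.1400·37.8750] = 7.0832; exercise value = 0.0000 ≤ continuation, so V_u = 7.0832
Node d (S = 97.5): continuation = 1/1.08·[0.8600·37.8750 + 0.1400·86.6250] = 41.3889; exercise value = 52.5000 > continuation, so V_d = 52.5000 (exercise)
Node 0 (S = 150): continuation = 1/1.08·[0.8600·7.0832 + 0.1400·52.5000] = 12.4459; exercise value = 0.0000 ≤ continuation, so V_0 = 12.4459

$12.45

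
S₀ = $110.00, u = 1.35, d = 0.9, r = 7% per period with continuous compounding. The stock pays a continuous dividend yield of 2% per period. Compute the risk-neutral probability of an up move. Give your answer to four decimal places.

p = 0.3362

Per-period risk-free factor R = e^0.07 = 1.0725; dividend-adjusted growth = e^(0.07−0.02) = 1.0513.
Risk-neutral probability p = (1.0513 − 0.9)/(1.35 − 0.9) = 0.1513/0.4500 = 0.3362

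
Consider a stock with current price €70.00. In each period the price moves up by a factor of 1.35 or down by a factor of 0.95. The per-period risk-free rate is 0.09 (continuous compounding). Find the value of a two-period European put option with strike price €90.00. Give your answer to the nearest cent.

€9.25

Risk-neutral probability p = (e^0.09 − 0.95)/(1.35 − 0.95) = 0.1442/0.4000 = 0.3604
Terminal stock prices: S_uu = 127.6, S_ud = 89.77, S_dd = 63.17
Terminal payoffs (K − S): max(-37.58, 0) = 0, max(0.225, 0) = 0.225, max(26.83, 0) = 26.83
Node u (S = 94.5): V_u = e^(−0.09)·[0.3604·0.0000 + 0.6396·0.2250] = 0.1315
Node d (S = 66.5): V_d = e^(−0.09)·[0.3604·0.2250 + 0.6396·26.8250] = 15.7538
Node 0 (S = 70): V_0 = e^(−0.09)·[0.3604·0.1315 + 0.6396·15.7538] = 9.2517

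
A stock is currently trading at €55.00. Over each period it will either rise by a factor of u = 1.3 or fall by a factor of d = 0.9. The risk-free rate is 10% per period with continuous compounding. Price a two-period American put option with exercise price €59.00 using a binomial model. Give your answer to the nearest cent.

Risk-neutral probability p = (e^0.1 − 0.9)/(1.3 − 0.9) = 0.2052/0.4000 = 0.5129
Terminal stock prices: S_uu = 92.95, S_ud = 64.35, S_dd = 44.55
Terminal payoffs (K − S): max(-33.95, 0) = 0, max(-5.35, 0) = 0, max(14.45, 0) = 14.45
Node u (S = 71.5): continuation = e^(−0.1)·[0.5129·0.0000 + 0.4871·0.0000] = 0.0000; exercise value = 0.0000 ≤ continuation, so V_u = 0.0000
Node d (S = 49.5): continuation = e^(−0.1)·[0.5129·0.0000 + 0.4871·14.4500] = 6.3684; exercise value = 9.5000 > continuation, so V_d = 9.5000 (exercise)
Node 0 (S = 55): continuation = e^(−0.1)·[0.5129·0.0000 + 0.4871·9.5000] = 4.1869; exercise value = 4.0000 ≤ continuation, so V_0 = 4.1869

€4.19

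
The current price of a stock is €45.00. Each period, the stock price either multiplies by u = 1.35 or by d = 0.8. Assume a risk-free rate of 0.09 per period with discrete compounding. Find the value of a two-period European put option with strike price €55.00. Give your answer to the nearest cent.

€7.61

Risk-neutral probability p = (1 + 0.09 − 0.8)/(1.35 − 0.8) = 0.2900/0.5500 = 0.5273
Terminal stock prices: S_uu = 82.01, S_ud = 48.6, S_dd = 28.8
Terminal payoffs (K − S): max(-27.01, 0) = 0, max(6.4, 0) = 6.4, max(26.2, 0) = 26.2
Node u (S = 60.75): V_u = 1/1.09·[0.5273·0.0000 + 0.4727·6.4000] = 2.7756
Node d (S = 36): V_d = 1/1.09·[0.5273·6.4000 + 0.4727·26.2000] = 14.4587
Node 0 (S = 45): V_0 = 1/1.09·[0.5273·2.7756 + 0.4727·14.4587] = 7.6134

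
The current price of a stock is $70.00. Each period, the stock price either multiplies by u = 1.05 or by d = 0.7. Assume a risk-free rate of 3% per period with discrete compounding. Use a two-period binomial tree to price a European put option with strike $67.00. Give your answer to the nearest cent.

Risk-neutral probability p = (1 + 0.03 − 0.7)/(1.05 − 0.7) = 0.3300/0.3500 = 0.9429
Terminal stock prices: S_uu = 77.17, S_ud = 51.45, S_dd = 34.3
Terminal payoffs (K − S): max(-10.17, 0) = 0, max(15.55, 0) = 15.55, max(32.7, 0) = 32.7
Node u (S = 73.5): V_u = 1/1.03·[0.9429·0.0000 + 0.0571·15.5500] = 0.8627
Node d (S = 49): V_d = 1/1.03·[0.9429·15.5500 + 0.0571·32.7000] = 16.0485
Node 0 (S = 70): V_0 = 1/1.03·[0.9429·0.8627 + 0.0571·16.0485] = 1.6801

$1.68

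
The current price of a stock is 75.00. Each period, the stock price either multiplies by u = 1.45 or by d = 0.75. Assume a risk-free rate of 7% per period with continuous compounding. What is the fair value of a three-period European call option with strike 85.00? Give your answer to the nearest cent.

Risk-neutral probability p = (e^0.07 − 0.75)/(1.45 − 0.75) = 0.3225/0.7000 = 0.4607
Terminal stock prices: S_uuu = 228.6, S_uud = 118.3, S_udd = 61.17, S_ddd = 31.64
Terminal payoffs (S − K): max(143.6, 0) = 143.6, max(33.27, 0) = 33.27, max(-23.83, 0) = 0, max(-53.36, 0) = 0
Node uu (S = 157.7): V_uu = e^(−0.07)·[0.4607·143.6469 + 0.5393·33.2656] = 78.4340
Node ud (S = 81.56): V_ud = e^(−0.07)·[0.4607·33.2656 + 0.5393·0.0000] = 14.2902
Node dd (S = 42.19): V_dd = e^(−0.07)·[0.4607·0.0000 + 0.5393·0.0000] = 0.0000
Node u (S = 108.8): V_u = e^(−0.07)·[0.4607·78.4340 + 0.5393·14.2902] = 40.8789
Node d (S = 56.25): V_d = e^(−0.07)·[0.4607·14.2902 + 0.5393·0.0000] = 6.1387
Node 0 (S = 75): V_0 = e^(−0.07)·[0.4607·40.8789 + 0.5393·6.1387] = 20.6473

20.65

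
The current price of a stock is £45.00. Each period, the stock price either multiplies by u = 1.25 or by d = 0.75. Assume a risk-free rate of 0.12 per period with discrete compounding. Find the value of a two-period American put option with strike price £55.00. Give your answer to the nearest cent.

£10.00

Risk-neutral probability p = (1 + 0.12 − 0.75)/(1.25 − 0.75) = 0.3700/0.5000 = 0.7400
Terminal stock prices: S_uu = 70.31, S_ud = 42.19, S_dd = 25.31
Terminal payoffs (K − S): max(-15.31, 0) = 0, max(12.81, 0) = 12.81, max(29.69, 0) = 29.69
Node u (S = 56.25): continuation = 1/1.12·[0.7400·0.0000 + 0.2600·12.8125] = 2.9743; exercise value = 0.0000 ≤ continuation, so V_u = 2.9743
Node d (S = 33.75): continuation = 1/1.12·[0.7400·12.8125 + 0.2600·29.6875] = 15.3571; exercise value = 21.2500 > continuation, so V_d = 21.2500 (exercise)
Node 0 (S = 45): continuation = 1/1.12·[0.7400·2.9743 + 0.2600·21.2500] = 6.8982; exercise value = 10.0000 > continuation, so V_0 = 10.0000 (exercise)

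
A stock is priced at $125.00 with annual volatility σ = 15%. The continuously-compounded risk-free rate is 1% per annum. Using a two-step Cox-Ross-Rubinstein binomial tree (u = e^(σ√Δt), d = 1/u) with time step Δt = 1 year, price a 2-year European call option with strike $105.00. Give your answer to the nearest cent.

$25.17

CRR parameters: u = e^(σ√Δt) = e^(0.15·√1) = 1.1618, d = 1/u = 0.8607
Per-period rate: rΔt = 0.01·1 = 0.01, so R = e^0.01 = 1.0101
Risk-neutral probability p = (e^0.01 − 0.8607)/(1.1618 − 0.8607) = 0.1493/0.3011 = 0.4959
Terminal stock prices: S_uu = 168.7, S_ud = 125, S_dd = 92.6
Terminal payoffs (S − K): max(63.73, 0) = 63.73, max(20, 0) = 20, max(-12.4, 0) = 0
Node u (S = 145.2): V_u = e^(−0.01)·[0.4959·63.7324 + 0.5041·20.0000] = 41.2740
Node d (S = 107.6): V_d = e^(−0.01)·[0.4959·20.0000 + 0.5041·0.0000] = 9.8202
Node 0 (S = 125): V_0 = e^(−0.01)·[0.4959·41.2740 + 0.5041·9.8202] = 25.1667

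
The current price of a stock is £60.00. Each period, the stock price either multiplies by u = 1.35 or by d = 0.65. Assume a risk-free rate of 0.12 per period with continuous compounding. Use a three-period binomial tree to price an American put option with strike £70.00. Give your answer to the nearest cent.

£11.70

Risk-neutral probability p = (e^0.12 − 0.65)/(1.35 − 0.65) = 0.4775/0.7000 = 0.6821
Terminal stock prices: S_uuu = 147.6, S_uud = 71.08, S_udd = 34.22, S_ddd = 16.48
Terminal payoffs (K − S): max(-77.62, 0) = 0, max(-1.078, 0) = 0, max(35.78, 0) = 35.78, max(53.52, 0) = 53.52
Node uu (S = 109.4): continuation = e^(−0.12)·[0.6821·0.0000 + 0.3179·0.0000] = 0.0000; exercise value = 0.0000 ≤ continuation, so V_uu = 0.0000
Node ud (S = 52.65): continuation = e^(−0.12)·[0.6821·0.0000 + 0.3179·35.7775] = 10.0863; exercise value = 17.3500 > continuation, so V_ud = 17.3500 (exercise)
Node dd (S = 25.35): continuation = e^(−0.12)·[0.6821·35.7775 + 0.3179·53.5225] = 36.7344; exercise value = 44.6500 > continuation, so V_dd = 44.6500 (exercise)
Node u (S = 81): continuation = e^(−0.12)·[0.6821·0.0000 + 0.3179·17.3500] = 4.8913; exercise value = 0.0000 ≤ continuation, so V_u = 4.8913
Node d (S = 39): continuation = e^(−0.12)·[0.6821·17.3500 + 0.3179·44.6500] = 23.0844; exercise value = 31.0000 > continuation, so V_d = 31.0000 (exercise)
Node 0 (S = 60): continuation = e^(−0.12)·[0.6821·4.8913 + 0.3179·31.0000] = 11.6987; exercise value = 10.0000 ≤ continuation, so V_0 = 11.6987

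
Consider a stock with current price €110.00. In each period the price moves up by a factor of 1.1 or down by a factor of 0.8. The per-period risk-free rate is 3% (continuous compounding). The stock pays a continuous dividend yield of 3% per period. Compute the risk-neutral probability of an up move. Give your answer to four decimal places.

Per-period risk-free factor R = e^0.03 = 1.0305; dividend-adjusted growth = e^(0.03−0.03) = 1.0000.
Risk-neutral probability p = (1.0000 − 0.8)/(1.1 − 0.8) = 0.2000/0.3000 = 0.6667

p = 0.6667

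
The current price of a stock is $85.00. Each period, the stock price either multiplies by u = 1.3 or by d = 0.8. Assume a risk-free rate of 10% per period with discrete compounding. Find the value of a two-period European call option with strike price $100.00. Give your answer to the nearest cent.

Risk-neutral probability p = (1 + 0.1 − 0.8)/(1.3 − 0.8) = 0.3000/0.5000 = 0.6000
Terminal stock prices: S_uu = 143.7, S_ud = 88.4, S_dd = 54.4
Terminal payoffs (S − K): max(43.65, 0) = 43.65, max(-11.6, 0) = 0, max(-45.6, 0) = 0
Node u (S = 110.5): V_u = 1/1.1·[0.6000·43.6500 + 0.4000·0.0000] = 23.8091
Node d (S = 68): V_d = 1/1.1·[0.6000·0.0000 + 0.4000·0.0000] = 0.0000
Node 0 (S = 85): V_0 = 1/1.1·[0.6000·23.8091 + 0.4000·0.0000] = 12.9868

$12.99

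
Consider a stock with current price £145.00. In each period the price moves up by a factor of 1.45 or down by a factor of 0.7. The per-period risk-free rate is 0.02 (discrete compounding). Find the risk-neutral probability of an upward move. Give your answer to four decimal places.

Risk-neutral probability p = (1 + 0.02 − 0.7)/(1.45 − 0.7) = 0.3200/0.7500 = 0.4267

p = 0.4267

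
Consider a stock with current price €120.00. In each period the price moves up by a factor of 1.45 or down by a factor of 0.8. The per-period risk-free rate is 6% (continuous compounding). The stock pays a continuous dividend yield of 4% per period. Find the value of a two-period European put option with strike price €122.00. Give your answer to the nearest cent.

€17.53

Per-period risk-free factor R = e^0.06 = 1.0618; dividend-adjusted growth = e^(0.06−0.04) = 1.0202.
Risk-neutral probability p = (1.0202 − 0.8)/(1.45 − 0.8) = 0.2202/0.6500 = 0.3388
Terminal stock prices: S_uu = 252.3, S_ud = 139.2, S_dd = 76.8
Terminal payoffs (K − S): max(-130.3, 0) = 0, max(-17.2, 0) = 0, max(45.2, 0) = 45.2
Node u (S = 174): V_u = e^(−0.06)·[0.3388·0.0000 + 0.6612·0.0000] = 0.0000
Node d (S = 96): V_d = e^(−0.06)·[0.3388·0.0000 + 0.6612·45.2000] = 28.1470
Node 0 (S = 120): V_0 = e^(−0.06)·[0.3388·0.0000 + 0.6612·28.1470] = 17.5278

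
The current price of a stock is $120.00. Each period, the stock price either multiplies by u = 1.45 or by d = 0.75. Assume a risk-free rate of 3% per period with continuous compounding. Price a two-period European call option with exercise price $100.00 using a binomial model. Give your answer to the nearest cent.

Risk-neutral probability p = (e^0.03 − 0.75)/(1.45 − 0.75) = 0.2805/0.7000 = 0.4006
Terminal stock prices: S_uu = 252.3, S_ud = 130.5, S_dd = 67.5
Terminal payoffs (S − K): max(152.3, 0) = 152.3, max(30.5, 0) = 30.5, max(-32.5, 0) = 0
Node u (S = 174): V_u = e^(−0.03)·[0.4006·152.3000 + 0.5994·30.5000] = 76.9554
Node d (S = 90): V_d = e^(−0.03)·[0.4006·30.5000 + 0.5994·0.0000] = 11.8587
Node 0 (S = 120): V_0 = e^(−0.03)·[0.4006·76.9554 + 0.5994·11.8587] = 36.8184

$36.82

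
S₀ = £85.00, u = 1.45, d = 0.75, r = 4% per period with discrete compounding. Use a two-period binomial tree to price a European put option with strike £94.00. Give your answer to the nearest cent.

Risk-neutral probability p = (1 + 0.04 − 0.75)/(1.45 − 0.75) = 0.2900/0.7000 = 0.4143
Terminal stock prices: S_uu = 178.7, S_ud = 92.44, S_dd = 47.81
Terminal payoffs (K − S): max(-84.71, 0) = 0, max(1.562, 0) = 1.562, max(46.19, 0) = 46.19
Node u (S = 123.2): V_u = 1/1.04·[0.4143·0.0000 + 0.5857·1.5625] = 0.8800
Node d (S = 63.75): V_d = 1/1.04·[0.4143·1.5625 + 0.5857·46.1875] = 26.6346
Node 0 (S = 85): V_0 = 1/1.04·[0.4143·0.8800 + 0.5857·26.6346] = 15.3508

£15.35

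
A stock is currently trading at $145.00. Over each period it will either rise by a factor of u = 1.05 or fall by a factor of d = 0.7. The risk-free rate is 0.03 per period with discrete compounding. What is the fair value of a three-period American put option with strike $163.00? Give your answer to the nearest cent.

Risk-neutral probability p = (1 + 0.03 − 0.7)/(1.05 − 0.7) = 0.3300/0.3500 = 0.9429
Terminal stock prices: S_uuu = 167.9, S_uud = 111.9, S_udd = 74.6, S_ddd = 49.73
Terminal payoffs (K − S): max(-4.856, 0) = 0, max(51.1, 0) = 51.1, max(88.4, 0) = 88.4, max(113.3, 0) = 113.3
Node uu (S = 159.9): continuation = 1/1.03·[0.9429·0.0000 + 0.0571·51.0962] = 2.8347; exercise value = 3.1375 > continuation, so V_uu = 3.1375 (exercise)
Node ud (S = 106.6): continuation = 1/1.03·[0.9429·51.0962 + 0.0571·88.3975] = 51.6774; exercise value = 56.4250 > continuation, so V_ud = 56.4250 (exercise)
Node dd (S = 71.05): continuation = 1/1.03·[0.9429·88.3975 + 0.0571·113.2650] = 87.2024; exercise value = 91.9500 > continuation, so V_dd = 91.9500 (exercise)
Node u (S = 152.2): continuation = 1/1.03·[0.9429·3.1375 + 0.0571·56.4250] = 6.0024; exercise value = 10.7500 > continuation, so V_u = 10.7500 (exercise)
Node d (S = 101.5): continuation = 1/1.03·[0.9429·56.4250 + 0.0571·91.9500] = 56.7524; exercise value = 61.5000 > continuation, so V_d = 61.5000 (exercise)
Node 0 (S = 145): continuation = 1/1.03·[0.9429·10.7500 + 0.0571·61.5000] = 13.2524; exercise value = 18.0000 > continuation, so V_0 = 18.0000 (exercise)

$18.00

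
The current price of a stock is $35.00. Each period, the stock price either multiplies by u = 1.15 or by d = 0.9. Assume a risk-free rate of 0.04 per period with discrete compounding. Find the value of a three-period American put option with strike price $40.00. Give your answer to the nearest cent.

Risk-neutral probability p = (1 + 0.04 − 0.9)/(1.15 − 0.9) = 0.1400/0.2500 = 0.5600
Terminal stock prices: S_uuu = 53.23, S_uud = 41.66, S_udd = 32.6, S_ddd = 25.52
Terminal payoffs (K − S): max(-13.23, 0) = 0, max(-1.659, 0) = 0, max(7.398, 0) = 7.398, max(14.48, 0) = 14.48
Node uu (S = 46.29): continuation = 1/1.04·[0.5600·0.0000 + 0.4400·0.0000] = 0.0000; exercise value = 0.0000 ≤ continuation, so V_uu = 0.0000
Node ud (S = 36.23): continuation = 1/1.04·[0.5600·0.0000 + 0.4400·7.3975] = 3.1297; exercise value = 3.7750 > continuation, so V_ud = 3.7750 (exercise)
Node dd (S = 28.35): continuation = 1/1.04·[0.5600·7.3975 + 0.4400·14.4850] = 10.1115; exercise value = 11.6500 > continuation, so V_dd = 11.6500 (exercise)
Node u (S = 40.25): continuation = 1/1.04·[0.5600·0.0000 + 0.4400·3.7750] = 1.5971; exercise value = 0.0000 ≤ continuation, so V_u = 1.5971
Node d (S = 31.5): continuation = 1/1.04·[0.5600·3.7750 + 0.4400·11.6500] = 6.9615; exercise value = 8.5000 > continuation, so V_d = 8.5000 (exercise)
Node 0 (S = 35): continuation = 1/1.04·[0.5600·1.5971 + 0.4400·8.5000] = 4.4561; exercise value = 5.0000 > continuation, so V_0 = 5.0000 (exercise)

$5.00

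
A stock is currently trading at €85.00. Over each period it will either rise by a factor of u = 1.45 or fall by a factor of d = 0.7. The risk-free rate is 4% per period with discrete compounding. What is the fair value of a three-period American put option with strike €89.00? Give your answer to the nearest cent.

Risk-neutral probability p = (1 + 0.04 − 0.7)/(1.45 − 0.7) = 0.3400/0.7500 = 0.4533
Terminal stock prices: S_uuu = 259.1, S_uud = 125.1, S_udd = 60.39, S_ddd = 29.15
Terminal payoffs (K − S): max(-170.1, 0) = 0, max(-36.1, 0) = 0, max(28.61, 0) = 28.61, max(59.85, 0) = 59.85
Node uu (S = 178.7): continuation = 1/1.04·[0.4533·0.0000 + 0.5467·0.0000] = 0.0000; exercise value = 0.0000 ≤ continuation, so V_uu = 0.0000
Node ud (S = 86.27): continuation = 1/1.04·[0.4533·0.0000 + 0.5467·28.6075] = 15.0373; exercise value = 2.7250 ≤ continuation, so V_ud = 15.0373
Node dd (S = 41.65): continuation = 1/1.04·[0.4533·28.6075 + 0.5467·59.8450] = 43.9269; exercise value = 47.3500 > continuation, so V_dd = 47.3500 (exercise)
Node u (S = 123.2): continuation = 1/1.04·[0.4533·0.0000 + 0.5467·15.0373] = 7.9042; exercise value = 0.0000 ≤ continuation, so V_u = 7.9042
Node d (S = 59.5): continuation = 1/1.04·[0.4533·15.0373 + 0.5467·47.3500] = 31.4438; exercise value = 29.5000 ≤ continuation, so V_d = 31.4438
Node 0 (S = 85): continuation = 1/1.04·[0.4533·7.9042 + 0.5467·31.4438] = 19.9736; exercise value = 4.0000 ≤ continuation, so V_0 = 19.9736

€19.97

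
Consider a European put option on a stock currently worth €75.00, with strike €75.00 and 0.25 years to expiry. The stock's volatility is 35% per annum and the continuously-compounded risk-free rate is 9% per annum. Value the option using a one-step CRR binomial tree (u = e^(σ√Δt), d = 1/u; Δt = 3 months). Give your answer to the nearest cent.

CRR parameters: u = e^(σ√Δt) = e^(0.35·√0.25) = 1.1912, d = 1/u = 0.8395
Per-period rate: rΔt = 0.09·0.25 = 0.0225, so R = e^0.0225 = 1.0228
Risk-neutral probability p = (e^0.0225 − 0.8395)/(1.1912 − 0.8395) = 0.1833/0.3518 = 0.5210
Terminal stock prices: S_u = 89.34, S_d = 62.96
Terminal payoffs (K − S): max(-14.34, 0) = 0, max(12.04, 0) = 12.04
Node 0 (S = 75): V_0 = e^(−0.0225)·[0.5210·0.0000 + 0.4790·12.0407] = 5.6387

€5.64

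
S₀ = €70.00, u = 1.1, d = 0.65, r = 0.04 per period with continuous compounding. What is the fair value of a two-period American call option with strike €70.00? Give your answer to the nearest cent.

€10.23

Risk-neutral probability p = (e^0.04 − 0.65)/(1.1 − 0.65) = 0.3908/0.4500 = 0.8685
Terminal stock prices: S_uu = 84.7, S_ud = 50.05, S_dd = 29.58
Terminal payoffs (S − K): max(14.7, 0) = 14.7, max(-19.95, 0) = 0, max(-40.42, 0) = 0
Node u (S = 77): continuation = e^(−0.04)·[0.8685·14.7000 + 0.1315·0.0000] = 12.2659; exercise value = 7.0000 ≤ continuation, so V_u = 12.2659
Node d (S = 45.5): continuation = e^(−0.04)·[0.8685·0.0000 + 0.1315·0.0000] = 0.0000; exercise value = 0.0000 ≤ continuation, so V_d = 0.0000
Node 0 (S = 70): continuation = e^(−0.04)·[0.8685·12.2659 + 0.1315·0.0000] = 10.2349; exercise value = 0.0000 ≤ continuation, so V_0 = 10.2349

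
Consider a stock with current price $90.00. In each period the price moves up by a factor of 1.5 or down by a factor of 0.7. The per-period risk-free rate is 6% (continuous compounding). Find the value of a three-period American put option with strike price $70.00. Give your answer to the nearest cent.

Risk-neutral probability p = (e^0.06 − 0.7)/(1.5 − 0.7) = 0.3618/0.8000 = 0.4523
Terminal stock prices: S_uuu = 303.8, S_uud = 141.8, S_udd = 66.15, S_ddd = 30.87
Terminal payoffs (K − S): max(-233.8, 0) = 0, max(-71.75, 0) = 0, max(3.85, 0) = 3.85, max(39.13, 0) = 39.13
Node uu (S = 202.5): continuation = e^(−0.06)·[0.4523·0.0000 + 0.5477·0.0000] = 0.0000; exercise value = 0.0000 ≤ continuation, so V_uu = 0.0000
Node ud (S = 94.5): continuation = e^(−0.06)·[0.4523·0.0000 + 0.5477·3.8500] = 1.9859; exercise value = 0.0000 ≤ continuation, so V_ud = 1.9859
Node dd (S = 44.1): continuation = e^(−0.06)·[0.4523·3.8500 + 0.5477·39.1300] = 21.8235; exercise value = 25.9000 > continuation, so V_dd = 25.9000 (exercise)
Node u (S = 135): continuation = e^(−0.06)·[0.4523·0.0000 + 0.5477·1.9859] = 1.0243; exercise value = 0.0000 ≤ continuation, so V_u = 1.0243
Node d (S = 63): continuation = e^(−0.06)·[0.4523·1.9859 + 0.5477·25.9000] = 14.2053; exercise value = 7.0000 ≤ continuation, so V_d = 14.2053
Node 0 (S = 90): continuation = e^(−0.06)·[0.4523·1.0243 + 0.5477·14.2053] = 7.7635; exercise value = 0.0000 ≤ continuation, so V_0 = 7.7635

$7.76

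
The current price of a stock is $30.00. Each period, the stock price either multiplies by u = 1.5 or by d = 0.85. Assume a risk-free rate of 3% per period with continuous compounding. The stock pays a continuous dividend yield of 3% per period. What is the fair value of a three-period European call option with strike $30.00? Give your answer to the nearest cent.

$4.82

Per-period risk-free factor R = e^0.03 = 1.0305; dividend-adjusted growth = e^(0.03−0.03) = 1.0000.
Risk-neutral probability p = (1.0000 − 0.85)/(1.5 − 0.85) = 0.1500/0.6500 = 0.2308
Terminal stock prices: S_uuu = 101.2, S_uud = 57.38, S_udd = 32.51, S_ddd = 18.42
Terminal payoffs (S − K): max(71.25, 0) = 71.25, max(27.38, 0) = 27.38, max(2.512, 0) = 2.512, max(-11.58, 0) = 0
Node uu (S = 67.5): V_uu = e^(−0.03)·[0.2308·71.2500 + 0.7692·27.3750] = 36.3917
Node ud (S = 38.25): V_ud = e^(−0.03)·[0.2308·27.3750 + 0.7692·2.5125] = 8.0062
Node dd (S = 21.67): V_dd = e^(−0.03)·[0.2308·2.5125 + 0.7692·0.0000] = 0.5627
Node u (S = 45): V_u = e^(−0.03)·[0.2308·36.3917 + 0.7692·8.0062] = 14.1265
Node d (S = 25.5): V_d = e^(−0.03)·[0.2308·8.0062 + 0.7692·0.5627] = 2.2130
Node 0 (S = 30): V_0 = e^(−0.03)·[0.2308·14.1265 + 0.7692·2.2130] = 4.8156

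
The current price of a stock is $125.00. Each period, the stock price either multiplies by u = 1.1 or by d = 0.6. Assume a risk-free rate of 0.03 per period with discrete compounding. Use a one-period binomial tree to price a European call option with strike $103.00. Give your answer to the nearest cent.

Risk-neutral probability p = (1 + 0.03 − 0.6)/(1.1 − 0.6) = 0.4300/0.5000 = 0.8600
Terminal stock prices: S_u = 137.5, S_d = 75
Terminal payoffs (S − K): max(34.5, 0) = 34.5, max(-28, 0) = 0
Node 0 (S = 125): V_0 = 1/1.03·[0.8600·34.5000 + 0.1400·0.0000] = 28.8058

$28.81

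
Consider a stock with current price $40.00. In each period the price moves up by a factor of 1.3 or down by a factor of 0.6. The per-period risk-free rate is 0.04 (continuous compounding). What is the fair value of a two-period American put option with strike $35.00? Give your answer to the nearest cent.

$4.73

Risk-neutral probability p = (e^0.04 − 0.6)/(1.3 − 0.6) = 0.4408/0.7000 = 0.6297
Terminal stock prices: S_uu = 67.6, S_ud = 31.2, S_dd = 14.4
Terminal payoffs (K − S): max(-32.6, 0) = 0, max(3.8, 0) = 3.8, max(20.6, 0) = 20.6
Node u (S = 52): continuation = e^(−0.04)·[0.6297·0.0000 + 0.3703·3.8000] = 1.3519; exercise value = 0.0000 ≤ continuation, so V_u = 1.3519
Node d (S = 24): continuation = e^(−0.04)·[0.6297·3.8000 + 0.3703·20.6000] = 9.6276; exercise value = 11.0000 > continuation, so V_d = 11.0000 (exercise)
Node 0 (S = 40): continuation = e^(−0.04)·[0.6297·1.3519 + 0.3703·11.0000] = 4.7312; exercise value = 0.0000 ≤ continuation, so V_0 = 4.7312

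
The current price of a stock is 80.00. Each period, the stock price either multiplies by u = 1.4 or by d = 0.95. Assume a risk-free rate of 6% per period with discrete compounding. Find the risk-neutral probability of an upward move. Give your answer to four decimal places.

p = 0.2444

Risk-neutral probability p = (1 + 0.06 − 0.95)/(1.4 − 0.95) = 0.1100/0.4500 = 0.2444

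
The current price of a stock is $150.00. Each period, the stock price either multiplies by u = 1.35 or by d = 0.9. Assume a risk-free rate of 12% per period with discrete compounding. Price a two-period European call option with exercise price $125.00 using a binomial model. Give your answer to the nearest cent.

Risk-neutral probability p = (1 + 0.12 − 0.9)/(1.35 − 0.9) = 0.2200/0.4500 = 0.4889
Terminal stock prices: S_uu = 273.4, S_ud = 182.2, S_dd = 121.5
Terminal payoffs (S − K): max(148.4, 0) = 148.4, max(57.25, 0) = 57.25, max(-3.5, 0) = 0
Node u (S = 202.5): V_u = 1/1.12·[0.4889·148.3750 + 0.5111·57.2500] = 90.8929
Node d (S = 135): V_d = 1/1.12·[0.4889·57.2500 + 0.5111·0.0000] = 24.9901
Node 0 (S = 150): V_0 = 1/1.12·[0.4889·90.8929 + 0.5111·24.9901] = 51.0797

$51.08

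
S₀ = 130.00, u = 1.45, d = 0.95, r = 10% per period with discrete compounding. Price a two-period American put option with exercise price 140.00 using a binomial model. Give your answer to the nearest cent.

10.50

Risk-neutral probability p = (1 + 0.1 − 0.95)/(1.45 − 0.95) = 0.1500/0.5000 = 0.3000
Terminal stock prices: S_uu = 273.3, S_ud = 179.1, S_dd = 117.3
Terminal payoffs (K − S): max(-133.3, 0) = 0, max(-39.07, 0) = 0, max(22.67, 0) = 22.67
Node u (S = 188.5): continuation = 1/1.1·[0.3000·0.0000 + 0.7000·0.0000] = 0.0000; exercise value = 0.0000 ≤ continuation, so V_u = 0.0000
Node d (S = 123.5): continuation = 1/1.1·[0.3000·0.0000 + 0.7000·22.6750] = 14.4295; exercise value = 16.5000 > continuation, so V_d = 16.5000 (exercise)
Node 0 (S = 130): continuation = 1/1.1·[0.3000·0.0000 + 0.7000·16.5000] = 10.5000; exercise value = 10.0000 ≤ continuation, so V_0 = 10.5000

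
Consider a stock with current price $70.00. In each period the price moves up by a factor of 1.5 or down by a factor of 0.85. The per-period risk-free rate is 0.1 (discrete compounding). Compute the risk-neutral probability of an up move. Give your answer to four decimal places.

p = 0.3846

Risk-neutral probability p = (1 + 0.1 − 0.85)/(1.5 − 0.85) = 0.2500/0.6500 = 0.3846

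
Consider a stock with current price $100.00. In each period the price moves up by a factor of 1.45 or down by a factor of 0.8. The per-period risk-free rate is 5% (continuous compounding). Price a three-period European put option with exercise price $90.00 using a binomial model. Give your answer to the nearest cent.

Risk-neutral probability p = (e^0.05 − 0.8)/(1.45 − 0.8) = 0.2513/0.6500 = 0.3866
Terminal stock prices: S_uuu = 304.9, S_uud = 168.2, S_udd = 92.8, S_ddd = 51.2
Terminal payoffs (K − S): max(-214.9, 0) = 0, max(-78.2, 0) = 0, max(-2.8, 0) = 0, max(38.8, 0) = 38.8
Node uu (S = 210.2): V_uu = e^(−0.05)·[0.3866·0.0000 + 0.6134·0.0000] = 0.0000
Node ud (S = 116): V_ud = e^(−0.05)·[0.3866·0.0000 + 0.6134·0.0000] = 0.0000
Node dd (S = 64): V_dd = e^(−0.05)·[0.3866·0.0000 + 0.6134·38.8000] = 22.6403
Node u (S = 145): V_u = e^(−0.05)·[0.3866·0.0000 + 0.6134·0.0000] = 0.0000
Node d (S = 80): V_d = e^(−0.05)·[0.3866·0.0000 + 0.6134·22.6403] = 13.2109
Node 0 (S = 100): V_0 = e^(−0.05)·[0.3866·0.0000 + 0.6134·13.2109] = 7.7087

$7.71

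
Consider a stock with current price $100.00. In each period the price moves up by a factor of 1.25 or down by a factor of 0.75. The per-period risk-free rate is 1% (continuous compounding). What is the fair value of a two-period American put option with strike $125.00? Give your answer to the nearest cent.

$31.40

Risk-neutral probability p = (e^0.01 − 0.75)/(1.25 − 0.75) = 0.2601/0.5000 = 0.5201
Terminal stock prices: S_uu = 156.2, S_ud = 93.75, S_dd = 56.25
Terminal payoffs (K − S): max(-31.25, 0) = 0, max(31.25, 0) = 31.25, max(68.75, 0) = 68.75
Node u (S = 125): continuation = e^(−0.01)·[0.5201·0.0000 + 0.4799·31.2500] = 14.8476; exercise value = 0.0000 ≤ continuation, so V_u = 14.8476
Node d (S = 75): continuation = e^(−0.01)·[0.5201·31.2500 + 0.4799·68.7500] = 48.7562; exercise value = 50.0000 > continuation, so V_d = 50.0000 (exercise)
Node 0 (S = 100): continuation = e^(−0.01)·[0.5201·14.8476 + 0.4799·50.0000] = 31.4017; exercise value = 25.0000 ≤ continuation, so V_0 = 31.4017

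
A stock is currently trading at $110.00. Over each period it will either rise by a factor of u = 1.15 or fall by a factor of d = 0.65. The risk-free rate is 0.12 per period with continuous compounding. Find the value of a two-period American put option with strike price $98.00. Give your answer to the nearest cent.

$1.59

Risk-neutral probability p = (e^0.12 − 0.65)/(1.15 − 0.65) = 0.4775/0.5000 = 0.9550
Terminal stock prices: S_uu = 145.5, S_ud = 82.22, S_dd = 46.48
Terminal payoffs (K − S): max(-47.47, 0) = 0, max(15.78, 0) = 15.78, max(51.52, 0) = 51.52
Node u (S = 126.5): continuation = e^(−0.12)·[0.9550·0.0000 + 0.0450·15.7750] = 0.6297; exercise value = 0.0000 ≤ continuation, so V_u = 0.6297
Node d (S = 71.5): continuation = e^(−0.12)·[0.9550·15.7750 + 0.0450·51.5250] = 15.4182; exercise value = 26.5000 > continuation, so V_d = 26.5000 (exercise)
Node 0 (S = 110): continuation = e^(−0.12)·[0.9550·0.6297 + 0.0450·26.5000] = 1.5912; exercise value = 0.0000 ≤ continuation, so V_0 = 1.5912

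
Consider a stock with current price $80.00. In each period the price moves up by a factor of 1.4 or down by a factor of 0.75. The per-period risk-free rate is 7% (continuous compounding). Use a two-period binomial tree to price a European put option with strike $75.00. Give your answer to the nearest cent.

Risk-neutral probability p = (e^0.07 − 0.75)/(1.4 − 0.75) = 0.3225/0.6500 = 0.4962
Terminal stock prices: S_uu = 156.8, S_ud = 84, S_dd = 45
Terminal payoffs (K − S): max(-81.8, 0) = 0, max(-9, 0) = 0, max(30, 0) = 30
Node u (S = 112): V_u = e^(−0.07)·[0.4962·0.0000 + 0.5038·0.0000] = 0.0000
Node d (S = 60): V_d = e^(−0.07)·[0.4962·0.0000 + 0.5038·30.0000] = 14.0931
Node 0 (S = 80): V_0 = e^(−0.07)·[0.4962·0.0000 + 0.5038·14.0931] = 6.6206

$6.62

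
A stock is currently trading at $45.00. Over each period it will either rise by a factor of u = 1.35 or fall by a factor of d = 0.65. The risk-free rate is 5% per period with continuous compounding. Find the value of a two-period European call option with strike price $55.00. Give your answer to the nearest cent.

$8.03

Risk-neutral probability p = (e^0.05 − 0.65)/(1.35 − 0.65) = 0.4013/0.7000 = 0.5732
Terminal stock prices: S_uu = 82.01, S_ud = 39.49, S_dd = 19.01
Terminal payoffs (S − K): max(27.01, 0) = 27.01, max(-15.51, 0) = 0, max(-35.99, 0) = 0
Node u (S = 60.75): V_u = e^(−0.05)·[0.5732·27.0125 + 0.4268·0.0000] = 14.7296
Node d (S = 29.25): V_d = e^(−0.05)·[0.5732·0.0000 + 0.4268·0.0000] = 0.0000
Node 0 (S = 45): V_0 = e^(−0.05)·[0.5732·14.7296 + 0.4268·0.0000] = 8.0318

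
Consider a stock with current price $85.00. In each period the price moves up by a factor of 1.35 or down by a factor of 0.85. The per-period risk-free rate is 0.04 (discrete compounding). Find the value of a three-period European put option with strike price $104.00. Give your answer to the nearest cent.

Risk-neutral probability p = (1 + 0.04 − 0.85)/(1.35 − 0.85) = 0.1900/0.5000 = 0.3800
Terminal stock prices: S_uuu = 209.1, S_uud = 131.7, S_udd = 82.91, S_ddd = 52.2
Terminal payoffs (K − S): max(-105.1, 0) = 0, max(-27.68, 0) = 0, max(21.09, 0) = 21.09, max(51.8, 0) = 51.8
Node uu (S = 154.9): V_uu = 1/1.04·[0.3800·0.0000 + 0.6200·0.0000] = 0.0000
Node ud (S = 97.54): V_ud = 1/1.04·[0.3800·0.0000 + 0.6200·21.0931] = 12.5747
Node dd (S = 61.41): V_dd = 1/1.04·[0.3800·21.0931 + 0.6200·51.7994] = 38.5875
Node u (S = 114.8): V_u = 1/1.04·[0.3800·0.0000 + 0.6200·12.5747] = 7.4965
Node d (S = 72.25): V_d = 1/1.04·[0.3800·12.5747 + 0.6200·38.5875] = 27.5987
Node 0 (S = 85): V_0 = 1/1.04·[0.3800·7.4965 + 0.6200·27.5987] = 19.1922

$19.19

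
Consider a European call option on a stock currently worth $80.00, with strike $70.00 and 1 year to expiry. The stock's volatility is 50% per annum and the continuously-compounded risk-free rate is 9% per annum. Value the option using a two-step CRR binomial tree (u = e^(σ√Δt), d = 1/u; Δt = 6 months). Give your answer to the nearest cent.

CRR parameters: u = e^(σ√Δt) = e^(0.5·√0.5) = 1.4241, d = 1/u = 0.7022
Per-period rate: rΔt = 0.09·0.5 = 0.045, so R = e^0.045 = 1.0460
Risk-neutral probability p = (e^0.045 − 0.7022)/(1.4241 − 0.7022) = 0.3438/0.7219 = 0.4763
Terminal stock prices: S_uu = 162.2, S_ud = 80, S_dd = 39.45
Terminal payoffs (S − K): max(92.25, 0) = 92.25, max(10, 0) = 10, max(-30.55, 0) = 0
Node u (S = 113.9): V_u = e^(−0.045)·[0.4763·92.2492 + 0.5237·10.0000] = 47.0097
Node d (S = 56.18): V_d = e^(−0.045)·[0.4763·10.0000 + 0.5237·0.0000] = 4.5532
Node 0 (S = 80): V_0 = e^(−0.045)·[0.4763·47.0097 + 0.5237·4.5532] = 23.6842

$23.68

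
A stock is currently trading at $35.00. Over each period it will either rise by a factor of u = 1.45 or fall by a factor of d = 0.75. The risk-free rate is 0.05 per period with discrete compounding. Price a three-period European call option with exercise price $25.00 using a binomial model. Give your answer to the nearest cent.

Risk-neutral probability p = (1 + 0.05 − 0.75)/(1.45 − 0.75) = 0.3000/0.7000 = 0.4286
Terminal stock prices: S_uuu = 106.7, S_uud = 55.19, S_udd = 28.55, S_ddd = 14.77
Terminal payoffs (S − K): max(81.7, 0) = 81.7, max(30.19, 0) = 30.19, max(3.547, 0) = 3.547, max(-10.23, 0) = 0
Node uu (S = 73.59): V_uu = 1/1.05·[0.4286·81.7019 + 0.5714·30.1906] = 49.7780
Node ud (S = 38.06): V_ud = 1/1.05·[0.4286·30.1906 + 0.5714·3.5469] = 14.2530
Node dd (S = 19.69): V_dd = 1/1.05·[0.4286·3.5469 + 0.5714·0.0000] = 1.4477
Node u (S = 50.75): V_u = 1/1.05·[0.4286·49.7780 + 0.5714·14.2530] = 28.0743
Node d (S = 26.25): V_d = 1/1.05·[0.4286·14.2530 + 0.5714·1.4477] = 6.6054
Node 0 (S = 35): V_0 = 1/1.05·[0.4286·28.0743 + 0.5714·6.6054] = 15.0537

$15.05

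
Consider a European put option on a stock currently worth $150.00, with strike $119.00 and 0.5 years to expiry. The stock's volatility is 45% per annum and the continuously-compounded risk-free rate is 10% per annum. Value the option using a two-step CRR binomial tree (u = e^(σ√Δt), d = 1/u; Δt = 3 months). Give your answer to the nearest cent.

CRR parameters: u = e^(σ√Δt) = e^(0.45·√0.25) = 1.2523, d = 1/u = 0.7985
Per-period rate: rΔt = 0.1·0.25 = 0.025, so R = e^0.025 = 1.0253
Risk-neutral probability p = (e^0.025 − 0.7985)/(1.2523 − 0.7985) = 0.2268/0.4538 = 0.4998
Terminal stock prices: S_uu = 235.2, S_ud = 150, S_dd = 95.64
Terminal payoffs (K − S): max(-116.2, 0) = 0, max(-31, 0) = 0, max(23.36, 0) = 23.36
Node u (S = 187.8): V_u = e^(−0.025)·[0.4998·0.0000 + 0.5002·0.0000] = 0.0000
Node d (S = 119.8): V_d = e^(−0.025)·[0.4998·0.0000 + 0.5002·23.3558] = 11.3948
Node 0 (S = 150): V_0 = e^(−0.025)·[0.4998·0.0000 + 0.5002·11.3948] = 5.5593

$5.56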